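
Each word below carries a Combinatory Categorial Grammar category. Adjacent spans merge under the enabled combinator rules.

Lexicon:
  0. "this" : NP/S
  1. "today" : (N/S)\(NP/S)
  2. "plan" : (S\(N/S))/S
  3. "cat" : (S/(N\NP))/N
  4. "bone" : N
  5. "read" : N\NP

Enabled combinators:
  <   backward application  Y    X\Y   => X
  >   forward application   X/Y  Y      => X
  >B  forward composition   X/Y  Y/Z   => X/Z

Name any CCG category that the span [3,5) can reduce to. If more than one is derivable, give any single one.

[0,6] S   <
  [0,2] N/S   <
    [0,1] "this" : NP/S
    [1,2] "today" : (N/S)\(NP/S)
  [2,6] S\(N/S)   >
    [2,3] "plan" : (S\(N/S))/S
    [3,6] S   >
      [3,5] S/(N\NP)   >
        [3,4] "cat" : (S/(N\NP))/N
        [4,5] "bone" : N
      [5,6] "read" : N\NP

S/(N\NP)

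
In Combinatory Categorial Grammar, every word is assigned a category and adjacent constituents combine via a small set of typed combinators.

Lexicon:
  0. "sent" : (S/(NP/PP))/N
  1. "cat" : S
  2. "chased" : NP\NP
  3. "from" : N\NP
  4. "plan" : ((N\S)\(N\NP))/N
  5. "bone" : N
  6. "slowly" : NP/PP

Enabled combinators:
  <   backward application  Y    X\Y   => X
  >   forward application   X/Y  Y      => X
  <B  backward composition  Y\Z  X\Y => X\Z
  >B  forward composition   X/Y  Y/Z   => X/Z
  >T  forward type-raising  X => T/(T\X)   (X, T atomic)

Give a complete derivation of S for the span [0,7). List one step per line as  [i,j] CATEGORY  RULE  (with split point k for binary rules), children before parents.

[0,7] S   >
  [0,6] S/(NP/PP)   >
    [0,1] "sent" : (S/(NP/PP))/N
    [1,6] N   <
      [1,2] "cat" : S
      [2,6] N\S   <
        [2,4] N\NP   <B
          [2,3] "chased" : NP\NP
          [3,4] "from" : N\NP
        [4,6] (N\S)\(N\NP)   >
          [4,5] "plan" : ((N\S)\(N\NP))/N
          [5,6] "bone" : N
  [6,7] "slowly" : NP/PP

[0,1] (S/(NP/PP))/N  lex  "sent"
[1,2] S  lex  "cat"
[2,3] NP\NP  lex  "chased"
[3,4] N\NP  lex  "from"
[2,4] N\NP  <B  k=3
[4,5] ((N\S)\(N\NP))/N  lex  "plan"
[5,6] N  lex  "bone"
[4,6] (N\S)\(N\NP)  >  k=5
[2,6] N\S  <  k=4
[1,6] N  <  k=2
[0,6] S/(NP/PP)  >  k=1
[6,7] NP/PP  lex  "slowly"
[0,7] S  >  k=6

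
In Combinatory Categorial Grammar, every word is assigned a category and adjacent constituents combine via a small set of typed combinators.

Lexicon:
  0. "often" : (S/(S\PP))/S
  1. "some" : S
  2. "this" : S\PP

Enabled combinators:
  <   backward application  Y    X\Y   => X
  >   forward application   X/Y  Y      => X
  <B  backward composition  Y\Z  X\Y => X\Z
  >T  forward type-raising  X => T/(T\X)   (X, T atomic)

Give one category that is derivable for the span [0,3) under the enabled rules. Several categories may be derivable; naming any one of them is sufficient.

S

[0,3] S   >
  [0,2] S/(S\PP)   >
    [0,1] "often" : (S/(S\PP))/S
    [1,2] "some" : S
  [2,3] "this" : S\PP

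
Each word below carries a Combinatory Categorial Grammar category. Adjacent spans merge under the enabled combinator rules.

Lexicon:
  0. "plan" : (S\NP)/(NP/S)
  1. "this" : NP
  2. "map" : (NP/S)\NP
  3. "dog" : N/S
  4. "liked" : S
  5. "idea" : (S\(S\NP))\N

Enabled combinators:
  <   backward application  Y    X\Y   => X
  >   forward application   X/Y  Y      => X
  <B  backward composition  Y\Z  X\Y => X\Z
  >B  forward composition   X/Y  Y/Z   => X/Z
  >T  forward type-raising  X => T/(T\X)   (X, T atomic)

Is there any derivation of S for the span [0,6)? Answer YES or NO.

[0,6] S   <
  [0,3] S\NP   >
    [0,1] "plan" : (S\NP)/(NP/S)
    [1,3] NP/S   <
      [1,2] "this" : NP
      [2,3] "map" : (NP/S)\NP
  [3,6] S\(S\NP)   <
    [3,5] N   >
      [3,4] "dog" : N/S
      [4,5] "liked" : S
    [5,6] "idea" : (S\(S\NP))\N

YES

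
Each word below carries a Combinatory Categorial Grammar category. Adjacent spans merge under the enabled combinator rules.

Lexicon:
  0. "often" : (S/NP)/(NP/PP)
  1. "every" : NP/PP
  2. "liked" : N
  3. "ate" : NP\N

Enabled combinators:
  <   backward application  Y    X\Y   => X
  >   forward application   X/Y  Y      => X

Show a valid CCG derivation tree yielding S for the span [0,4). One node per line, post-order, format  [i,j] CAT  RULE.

[0,1] (S/NP)/(NP/PP)  lex  "often"
[1,2] NP/PP  lex  "every"
[0,2] S/NP  >  k=1
[2,3] N  lex  "liked"
[3,4] NP\N  lex  "ate"
[2,4] NP  <  k=3
[0,4] S  >  k=2

[0,4] S   >
  [0,2] S/NP   >
    [0,1] "often" : (S/NP)/(NP/PP)
    [1,2] "every" : NP/PP
  [2,4] NP   <
    [2,3] "liked" : N
    [3,4] "ate" : NP\N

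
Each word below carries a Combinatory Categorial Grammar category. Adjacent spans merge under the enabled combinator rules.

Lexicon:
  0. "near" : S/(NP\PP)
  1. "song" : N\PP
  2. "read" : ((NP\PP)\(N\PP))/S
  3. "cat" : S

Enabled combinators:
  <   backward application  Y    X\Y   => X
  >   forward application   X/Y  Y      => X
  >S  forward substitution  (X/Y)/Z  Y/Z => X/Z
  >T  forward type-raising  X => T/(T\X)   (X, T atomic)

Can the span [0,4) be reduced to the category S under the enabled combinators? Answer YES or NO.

YES

[0,4] S   >
  [0,1] "near" : S/(NP\PP)
  [1,4] NP\PP   <
    [1,2] "song" : N\PP
    [2,4] (NP\PP)\(N\PP)   >
      [2,3] "read" : ((NP\PP)\(N\PP))/S
      [3,4] "cat" : S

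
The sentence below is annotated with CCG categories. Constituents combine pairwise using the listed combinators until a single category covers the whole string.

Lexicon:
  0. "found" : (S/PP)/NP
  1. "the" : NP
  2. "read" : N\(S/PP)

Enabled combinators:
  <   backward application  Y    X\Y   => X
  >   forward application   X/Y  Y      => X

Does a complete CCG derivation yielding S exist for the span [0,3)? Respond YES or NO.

NO

(S/PP)/NP NP N\(S/PP)
CKY chart[0,3] = {N}; S ∉ chart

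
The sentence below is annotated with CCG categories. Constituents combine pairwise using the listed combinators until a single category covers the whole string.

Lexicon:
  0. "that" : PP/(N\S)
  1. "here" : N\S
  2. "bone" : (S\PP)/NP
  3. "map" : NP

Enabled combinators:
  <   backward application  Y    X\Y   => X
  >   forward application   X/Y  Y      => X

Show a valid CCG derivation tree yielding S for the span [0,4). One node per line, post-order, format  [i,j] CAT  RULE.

[0,1] PP/(N\S)  lex  "that"
[1,2] N\S  lex  "here"
[0,2] PP  >  k=1
[2,3] (S\PP)/NP  lex  "bone"
[3,4] NP  lex  "map"
[2,4] S\PP  >  k=3
[0,4] S  <  k=2

[0,4] S   <
  [0,2] PP   >
    [0,1] "that" : PP/(N\S)
    [1,2] "here" : N\S
  [2,4] S\PP   >
    [2,3] "bone" : (S\PP)/NP
    [3,4] "map" : NP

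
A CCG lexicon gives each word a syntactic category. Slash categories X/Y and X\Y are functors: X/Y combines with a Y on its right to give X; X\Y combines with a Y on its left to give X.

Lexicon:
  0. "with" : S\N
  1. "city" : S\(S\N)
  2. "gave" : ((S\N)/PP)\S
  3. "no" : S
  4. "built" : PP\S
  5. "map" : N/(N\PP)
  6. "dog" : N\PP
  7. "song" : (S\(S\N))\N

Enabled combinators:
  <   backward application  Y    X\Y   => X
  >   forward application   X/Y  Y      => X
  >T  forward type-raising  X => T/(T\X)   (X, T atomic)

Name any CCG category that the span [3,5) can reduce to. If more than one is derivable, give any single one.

PP

[0,8] S   <
  [0,5] S\N   >
    [0,3] (S\N)/PP   <
      [0,2] S   <
        [0,1] "with" : S\N
        [1,2] "city" : S\(S\N)
      [2,3] "gave" : ((S\N)/PP)\S
    [3,5] PP   >
      [3,4] PP/(PP\S)   >T
        [3,4] "no" : S
      [4,5] "built" : PP\S
  [5,8] S\(S\N)   <
    [5,7] N   >
      [5,6] "map" : N/(N\PP)
      [6,7] "dog" : N\PP
    [7,8] "song" : (S\(S\N))\N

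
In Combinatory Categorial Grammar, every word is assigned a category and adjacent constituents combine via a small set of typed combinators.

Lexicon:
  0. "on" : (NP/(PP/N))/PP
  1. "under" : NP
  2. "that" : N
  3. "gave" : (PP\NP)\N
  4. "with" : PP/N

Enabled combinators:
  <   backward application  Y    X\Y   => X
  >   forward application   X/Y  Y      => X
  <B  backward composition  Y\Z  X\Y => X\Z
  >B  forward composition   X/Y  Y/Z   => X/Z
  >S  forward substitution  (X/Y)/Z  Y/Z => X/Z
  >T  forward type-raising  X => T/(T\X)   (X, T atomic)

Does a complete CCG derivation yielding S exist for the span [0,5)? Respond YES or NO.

NO

(NP/(PP/N))/PP NP N (PP\NP)\N PP/N
CKY chart[0,5] = {N/(N\NP), NP, NP/(NP\NP), PP/(PP\NP), S/(S\NP)}; S ∉ chart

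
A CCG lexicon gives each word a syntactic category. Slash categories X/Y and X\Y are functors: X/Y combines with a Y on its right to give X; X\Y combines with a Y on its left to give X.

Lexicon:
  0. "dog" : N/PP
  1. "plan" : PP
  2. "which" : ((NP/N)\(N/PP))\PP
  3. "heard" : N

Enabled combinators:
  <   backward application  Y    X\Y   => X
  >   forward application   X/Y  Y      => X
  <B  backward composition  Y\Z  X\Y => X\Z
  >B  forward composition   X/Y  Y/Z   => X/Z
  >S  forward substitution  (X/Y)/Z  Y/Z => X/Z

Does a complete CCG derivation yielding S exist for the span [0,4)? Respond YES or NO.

NO

N/PP PP ((NP/N)\(N/PP))\PP N
CKY chart[0,4] = {NP}; S ∉ chart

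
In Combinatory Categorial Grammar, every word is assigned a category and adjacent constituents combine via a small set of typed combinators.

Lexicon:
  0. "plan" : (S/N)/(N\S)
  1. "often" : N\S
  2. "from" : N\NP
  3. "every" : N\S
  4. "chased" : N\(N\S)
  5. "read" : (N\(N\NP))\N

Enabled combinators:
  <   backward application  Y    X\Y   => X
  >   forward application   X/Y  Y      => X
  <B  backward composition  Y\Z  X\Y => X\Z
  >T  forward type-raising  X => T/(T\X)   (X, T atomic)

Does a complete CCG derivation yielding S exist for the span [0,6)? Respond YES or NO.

YES

[0,6] S   >
  [0,2] S/N   >
    [0,1] "plan" : (S/N)/(N\S)
    [1,2] "often" : N\S
  [2,6] N   <
    [2,3] "from" : N\NP
    [3,6] N\(N\NP)   <
      [3,5] N   <
        [3,4] "every" : N\S
        [4,5] "chased" : N\(N\S)
      [5,6] "read" : (N\(N\NP))\N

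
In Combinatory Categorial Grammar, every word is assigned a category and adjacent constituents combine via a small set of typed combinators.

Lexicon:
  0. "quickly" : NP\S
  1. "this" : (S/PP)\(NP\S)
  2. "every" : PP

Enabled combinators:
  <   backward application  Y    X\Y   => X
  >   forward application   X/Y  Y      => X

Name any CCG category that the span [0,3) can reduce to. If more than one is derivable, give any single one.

S

[0,3] S   >
  [0,2] S/PP   <
    [0,1] "quickly" : NP\S
    [1,2] "this" : (S/PP)\(NP\S)
  [2,3] "every" : PP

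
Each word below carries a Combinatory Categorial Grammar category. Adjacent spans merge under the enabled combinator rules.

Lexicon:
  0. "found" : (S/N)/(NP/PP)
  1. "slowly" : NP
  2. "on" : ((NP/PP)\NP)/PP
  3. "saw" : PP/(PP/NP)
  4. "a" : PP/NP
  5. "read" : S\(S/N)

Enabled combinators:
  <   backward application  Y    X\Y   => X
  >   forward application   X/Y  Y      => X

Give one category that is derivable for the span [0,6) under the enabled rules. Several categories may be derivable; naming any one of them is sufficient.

[0,6] S   <
  [0,5] S/N   >
    [0,1] "found" : (S/N)/(NP/PP)
    [1,5] NP/PP   <
      [1,2] "slowly" : NP
      [2,5] (NP/PP)\NP   >
        [2,3] "on" : ((NP/PP)\NP)/PP
        [3,5] PP   >
          [3,4] "saw" : PP/(PP/NP)
          [4,5] "a" : PP/NP
  [5,6] "read" : S\(S/N)

S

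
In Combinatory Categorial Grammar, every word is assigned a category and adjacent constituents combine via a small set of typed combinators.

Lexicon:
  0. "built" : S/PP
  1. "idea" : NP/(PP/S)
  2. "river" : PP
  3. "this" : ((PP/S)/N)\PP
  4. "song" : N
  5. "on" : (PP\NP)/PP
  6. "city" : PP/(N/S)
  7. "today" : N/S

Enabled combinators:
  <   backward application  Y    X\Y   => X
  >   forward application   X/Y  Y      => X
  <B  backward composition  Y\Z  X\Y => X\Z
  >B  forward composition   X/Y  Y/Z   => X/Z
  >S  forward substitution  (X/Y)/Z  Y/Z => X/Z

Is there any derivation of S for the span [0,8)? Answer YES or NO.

[0,8] S   >
  [0,1] "built" : S/PP
  [1,8] PP   <
    [1,5] NP   >
      [1,2] "idea" : NP/(PP/S)
      [2,5] PP/S   >
        [2,4] (PP/S)/N   <
          [2,3] "river" : PP
          [3,4] "this" : ((PP/S)/N)\PP
        [4,5] "song" : N
    [5,8] PP\NP   >
      [5,6] "on" : (PP\NP)/PP
      [6,8] PP   >
        [6,7] "city" : PP/(N/S)
        [7,8] "today" : N/S

YES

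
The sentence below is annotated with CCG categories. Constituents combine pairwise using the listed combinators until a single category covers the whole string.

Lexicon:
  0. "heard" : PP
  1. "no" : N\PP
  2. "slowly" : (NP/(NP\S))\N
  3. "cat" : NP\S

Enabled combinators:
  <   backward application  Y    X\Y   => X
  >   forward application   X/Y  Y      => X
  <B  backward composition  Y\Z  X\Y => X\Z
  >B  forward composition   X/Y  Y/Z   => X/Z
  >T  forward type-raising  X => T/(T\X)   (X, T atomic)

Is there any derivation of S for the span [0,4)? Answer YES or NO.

NO

PP N\PP (NP/(NP\S))\N NP\S
CKY chart[0,4] = {N/(N\NP), NP, NP/(NP\NP), PP/(PP\NP), S/(S\NP)}; S ∉ chart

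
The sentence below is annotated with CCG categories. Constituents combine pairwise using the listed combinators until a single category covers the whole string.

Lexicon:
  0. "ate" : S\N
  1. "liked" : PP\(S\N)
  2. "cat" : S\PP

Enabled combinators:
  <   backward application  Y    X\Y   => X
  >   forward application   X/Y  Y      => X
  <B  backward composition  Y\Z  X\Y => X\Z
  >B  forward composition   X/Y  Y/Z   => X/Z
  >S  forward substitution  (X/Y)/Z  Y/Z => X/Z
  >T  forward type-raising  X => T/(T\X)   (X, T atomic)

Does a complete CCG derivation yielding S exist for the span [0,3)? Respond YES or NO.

YES

[0,3] S   <
  [0,2] PP   <
    [0,1] "ate" : S\N
    [1,2] "liked" : PP\(S\N)
  [2,3] "cat" : S\PP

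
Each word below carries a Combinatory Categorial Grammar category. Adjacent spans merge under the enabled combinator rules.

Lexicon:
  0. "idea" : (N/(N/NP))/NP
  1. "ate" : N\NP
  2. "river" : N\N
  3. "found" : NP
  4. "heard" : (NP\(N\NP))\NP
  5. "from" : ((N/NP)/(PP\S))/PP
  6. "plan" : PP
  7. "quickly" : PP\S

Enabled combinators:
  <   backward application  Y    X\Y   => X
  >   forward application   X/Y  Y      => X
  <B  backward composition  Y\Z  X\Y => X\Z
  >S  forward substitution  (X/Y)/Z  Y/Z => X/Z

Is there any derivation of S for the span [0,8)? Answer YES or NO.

(N/(N/NP))/NP N\NP N\N NP (NP\(N\NP))\NP ((N/NP)/(PP\S))/PP PP PP\S
CKY chart[0,8] = {N}; S ∉ chart

NO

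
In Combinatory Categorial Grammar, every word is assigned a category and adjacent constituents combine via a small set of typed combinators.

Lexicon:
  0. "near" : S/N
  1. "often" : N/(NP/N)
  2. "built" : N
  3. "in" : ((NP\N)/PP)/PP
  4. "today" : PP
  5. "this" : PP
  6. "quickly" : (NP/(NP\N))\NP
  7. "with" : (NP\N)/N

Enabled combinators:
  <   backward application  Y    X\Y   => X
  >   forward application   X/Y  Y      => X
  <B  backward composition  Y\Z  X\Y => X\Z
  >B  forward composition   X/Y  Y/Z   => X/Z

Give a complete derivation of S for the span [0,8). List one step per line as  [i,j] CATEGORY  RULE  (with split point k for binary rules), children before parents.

[0,1] S/N  lex  "near"
[1,2] N/(NP/N)  lex  "often"
[2,3] N  lex  "built"
[3,4] ((NP\N)/PP)/PP  lex  "in"
[4,5] PP  lex  "today"
[3,5] (NP\N)/PP  >  k=4
[5,6] PP  lex  "this"
[3,6] NP\N  >  k=5
[2,6] NP  <  k=3
[6,7] (NP/(NP\N))\NP  lex  "quickly"
[2,7] NP/(NP\N)  <  k=6
[7,8] (NP\N)/N  lex  "with"
[2,8] NP/N  >B  k=7
[1,8] N  >  k=2
[0,8] S  >  k=1

[0,8] S   >
  [0,1] "near" : S/N
  [1,8] N   >
    [1,2] "often" : N/(NP/N)
    [2,8] NP/N   >B
      [2,7] NP/(NP\N)   <
        [2,6] NP   <
          [2,3] "built" : N
          [3,6] NP\N   >
            [3,5] (NP\N)/PP   >
              [3,4] "in" : ((NP\N)/PP)/PP
              [4,5] "today" : PP
            [5,6] "this" : PP
        [6,7] "quickly" : (NP/(NP\N))\NP
      [7,8] "with" : (NP\N)/N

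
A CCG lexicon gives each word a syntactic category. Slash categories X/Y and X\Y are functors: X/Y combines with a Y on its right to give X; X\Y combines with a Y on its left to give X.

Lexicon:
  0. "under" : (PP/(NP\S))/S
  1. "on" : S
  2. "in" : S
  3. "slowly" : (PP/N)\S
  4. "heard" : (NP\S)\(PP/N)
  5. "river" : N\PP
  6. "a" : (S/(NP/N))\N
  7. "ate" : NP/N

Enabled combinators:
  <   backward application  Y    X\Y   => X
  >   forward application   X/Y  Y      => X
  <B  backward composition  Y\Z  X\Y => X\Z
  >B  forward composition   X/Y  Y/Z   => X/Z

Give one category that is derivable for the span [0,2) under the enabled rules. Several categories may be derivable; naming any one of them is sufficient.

[0,8] S   >
  [0,7] S/(NP/N)   <
    [0,6] N   <
      [0,5] PP   >
        [0,2] PP/(NP\S)   >
          [0,1] "under" : (PP/(NP\S))/S
          [1,2] "on" : S
        [2,5] NP\S   <
          [2,4] PP/N   <
            [2,3] "in" : S
            [3,4] "slowly" : (PP/N)\S
          [4,5] "heard" : (NP\S)\(PP/N)
      [5,6] "river" : N\PP
    [6,7] "a" : (S/(NP/N))\N
  [7,8] "ate" : NP/N

PP/(NP\S)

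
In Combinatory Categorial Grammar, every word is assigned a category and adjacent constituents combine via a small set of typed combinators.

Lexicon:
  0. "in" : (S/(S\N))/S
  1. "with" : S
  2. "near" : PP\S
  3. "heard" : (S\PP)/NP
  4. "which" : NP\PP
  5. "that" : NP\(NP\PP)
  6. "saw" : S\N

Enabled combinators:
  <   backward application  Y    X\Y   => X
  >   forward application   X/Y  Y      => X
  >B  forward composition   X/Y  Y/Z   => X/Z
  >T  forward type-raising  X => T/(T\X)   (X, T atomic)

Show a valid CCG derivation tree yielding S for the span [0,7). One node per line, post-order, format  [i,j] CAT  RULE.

[0,7] S   >
  [0,6] S/(S\N)   >
    [0,1] "in" : (S/(S\N))/S
    [1,6] S   <
      [1,3] PP   <
        [1,2] "with" : S
        [2,3] "near" : PP\S
      [3,6] S\PP   >
        [3,4] "heard" : (S\PP)/NP
        [4,6] NP   <
          [4,5] "which" : NP\PP
          [5,6] "that" : NP\(NP\PP)
  [6,7] "saw" : S\N

[0,1] (S/(S\N))/S  lex  "in"
[1,2] S  lex  "with"
[2,3] PP\S  lex  "near"
[1,3] PP  <  k=2
[3,4] (S\PP)/NP  lex  "heard"
[4,5] NP\PP  lex  "which"
[5,6] NP\(NP\PP)  lex  "that"
[4,6] NP  <  k=5
[3,6] S\PP  >  k=4
[1,6] S  <  k=3
[0,6] S/(S\N)  >  k=1
[6,7] S\N  lex  "saw"
[0,7] S  >  k=6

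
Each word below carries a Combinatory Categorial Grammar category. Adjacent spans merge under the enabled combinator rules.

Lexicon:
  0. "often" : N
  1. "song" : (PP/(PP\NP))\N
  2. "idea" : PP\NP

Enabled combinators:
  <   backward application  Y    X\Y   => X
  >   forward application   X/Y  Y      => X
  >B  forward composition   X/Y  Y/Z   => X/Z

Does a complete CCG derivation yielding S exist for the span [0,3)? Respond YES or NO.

N (PP/(PP\NP))\N PP\NP
CKY chart[0,3] = {PP}; S ∉ chart

NO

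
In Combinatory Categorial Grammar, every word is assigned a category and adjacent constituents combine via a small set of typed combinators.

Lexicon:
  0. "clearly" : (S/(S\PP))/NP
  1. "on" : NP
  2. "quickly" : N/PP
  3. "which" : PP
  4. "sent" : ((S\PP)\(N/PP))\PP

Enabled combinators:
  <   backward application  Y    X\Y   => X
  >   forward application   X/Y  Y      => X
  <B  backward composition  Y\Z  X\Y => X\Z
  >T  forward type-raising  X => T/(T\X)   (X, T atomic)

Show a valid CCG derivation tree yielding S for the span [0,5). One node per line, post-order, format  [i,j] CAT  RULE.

[0,1] (S/(S\PP))/NP  lex  "clearly"
[1,2] NP  lex  "on"
[0,2] S/(S\PP)  >  k=1
[2,3] N/PP  lex  "quickly"
[3,4] PP  lex  "which"
[4,5] ((S\PP)\(N/PP))\PP  lex  "sent"
[3,5] (S\PP)\(N/PP)  <  k=4
[2,5] S\PP  <  k=3
[0,5] S  >  k=2

[0,5] S   >
  [0,2] S/(S\PP)   >
    [0,1] "clearly" : (S/(S\PP))/NP
    [1,2] "on" : NP
  [2,5] S\PP   <
    [2,3] "quickly" : N/PP
    [3,5] (S\PP)\(N/PP)   <
      [3,4] "which" : PP
      [4,5] "sent" : ((S\PP)\(N/PP))\PP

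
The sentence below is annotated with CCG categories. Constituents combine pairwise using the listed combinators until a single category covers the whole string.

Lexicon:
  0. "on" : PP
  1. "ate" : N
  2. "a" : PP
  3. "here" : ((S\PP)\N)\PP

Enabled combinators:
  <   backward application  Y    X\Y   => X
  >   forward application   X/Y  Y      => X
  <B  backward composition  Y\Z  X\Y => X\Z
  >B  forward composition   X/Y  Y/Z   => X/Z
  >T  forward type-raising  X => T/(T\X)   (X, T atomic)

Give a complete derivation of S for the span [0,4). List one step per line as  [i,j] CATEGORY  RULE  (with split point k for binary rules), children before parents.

[0,1] PP  lex  "on"
[1,2] N  lex  "ate"
[2,3] PP  lex  "a"
[3,4] ((S\PP)\N)\PP  lex  "here"
[2,4] (S\PP)\N  <  k=3
[1,4] S\PP  <  k=2
[0,4] S  <  k=1

[0,4] S   <
  [0,1] "on" : PP
  [1,4] S\PP   <
    [1,2] "ate" : N
    [2,4] (S\PP)\N   <
      [2,3] "a" : PP
      [3,4] "here" : ((S\PP)\N)\PP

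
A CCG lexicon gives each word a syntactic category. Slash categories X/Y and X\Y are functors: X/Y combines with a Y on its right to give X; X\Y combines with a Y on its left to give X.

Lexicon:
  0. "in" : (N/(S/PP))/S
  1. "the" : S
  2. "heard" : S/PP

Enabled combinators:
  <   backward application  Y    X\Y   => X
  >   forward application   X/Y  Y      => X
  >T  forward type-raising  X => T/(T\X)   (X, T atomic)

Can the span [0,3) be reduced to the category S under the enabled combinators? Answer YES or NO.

NO

(N/(S/PP))/S S S/PP
CKY chart[0,3] = {N, N/(N\N), NP/(NP\N), PP/(PP\N), S/(S\N)}; S ∉ chart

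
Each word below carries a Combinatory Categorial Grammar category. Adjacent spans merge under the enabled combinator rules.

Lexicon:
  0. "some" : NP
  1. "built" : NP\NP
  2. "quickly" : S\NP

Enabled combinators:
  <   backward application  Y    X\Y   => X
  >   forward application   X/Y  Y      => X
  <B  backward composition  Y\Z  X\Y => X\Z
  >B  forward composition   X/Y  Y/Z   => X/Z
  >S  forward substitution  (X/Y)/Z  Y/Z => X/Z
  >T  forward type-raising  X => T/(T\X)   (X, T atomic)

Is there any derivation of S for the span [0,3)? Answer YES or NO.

[0,3] S   >
  [0,1] S/(S\NP)   >T
    [0,1] "some" : NP
  [1,3] S\NP   <B
    [1,2] "built" : NP\NP
    [2,3] "quickly" : S\NP

YES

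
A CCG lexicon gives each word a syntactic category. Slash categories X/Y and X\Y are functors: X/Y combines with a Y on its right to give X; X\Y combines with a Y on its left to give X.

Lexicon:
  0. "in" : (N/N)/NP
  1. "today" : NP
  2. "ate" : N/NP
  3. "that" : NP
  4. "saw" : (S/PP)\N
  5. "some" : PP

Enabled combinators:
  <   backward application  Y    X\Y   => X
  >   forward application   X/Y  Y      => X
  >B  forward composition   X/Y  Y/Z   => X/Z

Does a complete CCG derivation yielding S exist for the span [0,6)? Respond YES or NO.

[0,6] S   >
  [0,5] S/PP   <
    [0,4] N   >
      [0,3] N/NP   >B
        [0,2] N/N   >
          [0,1] "in" : (N/N)/NP
          [1,2] "today" : NP
        [2,3] "ate" : N/NP
      [3,4] "that" : NP
    [4,5] "saw" : (S/PP)\N
  [5,6] "some" : PP

YES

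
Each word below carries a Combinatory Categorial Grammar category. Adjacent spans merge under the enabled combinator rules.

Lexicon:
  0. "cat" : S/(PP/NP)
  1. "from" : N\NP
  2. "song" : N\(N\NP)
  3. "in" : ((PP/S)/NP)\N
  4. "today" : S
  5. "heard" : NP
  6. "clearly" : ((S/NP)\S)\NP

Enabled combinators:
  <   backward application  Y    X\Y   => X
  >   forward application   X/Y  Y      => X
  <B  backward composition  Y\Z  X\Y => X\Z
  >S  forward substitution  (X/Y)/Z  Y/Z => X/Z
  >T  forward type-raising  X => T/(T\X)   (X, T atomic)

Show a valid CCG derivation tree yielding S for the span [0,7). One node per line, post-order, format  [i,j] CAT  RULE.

[0,1] S/(PP/NP)  lex  "cat"
[1,2] N\NP  lex  "from"
[2,3] N\(N\NP)  lex  "song"
[1,3] N  <  k=2
[3,4] ((PP/S)/NP)\N  lex  "in"
[1,4] (PP/S)/NP  <  k=3
[4,5] S  lex  "today"
[5,6] NP  lex  "heard"
[6,7] ((S/NP)\S)\NP  lex  "clearly"
[5,7] (S/NP)\S  <  k=6
[4,7] S/NP  <  k=5
[1,7] PP/NP  >S  k=4
[0,7] S  >  k=1

[0,7] S   >
  [0,1] "cat" : S/(PP/NP)
  [1,7] PP/NP   >S
    [1,4] (PP/S)/NP   <
      [1,3] N   <
        [1,2] "from" : N\NP
        [2,3] "song" : N\(N\NP)
      [3,4] "in" : ((PP/S)/NP)\N
    [4,7] S/NP   <
      [4,5] "today" : S
      [5,7] (S/NP)\S   <
        [5,6] "heard" : NP
        [6,7] "clearly" : ((S/NP)\S)\NP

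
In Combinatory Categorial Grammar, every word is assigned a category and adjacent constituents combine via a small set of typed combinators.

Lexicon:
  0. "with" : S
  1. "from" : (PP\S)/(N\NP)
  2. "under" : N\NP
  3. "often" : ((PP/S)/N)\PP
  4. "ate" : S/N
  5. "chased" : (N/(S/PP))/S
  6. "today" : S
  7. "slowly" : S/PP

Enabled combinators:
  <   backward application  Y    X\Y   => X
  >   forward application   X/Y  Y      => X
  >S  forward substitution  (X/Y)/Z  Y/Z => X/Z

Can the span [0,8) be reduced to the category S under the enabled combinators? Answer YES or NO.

S (PP\S)/(N\NP) N\NP ((PP/S)/N)\PP S/N (N/(S/PP))/S S S/PP
CKY chart[0,8] = {PP}; S ∉ chart

NO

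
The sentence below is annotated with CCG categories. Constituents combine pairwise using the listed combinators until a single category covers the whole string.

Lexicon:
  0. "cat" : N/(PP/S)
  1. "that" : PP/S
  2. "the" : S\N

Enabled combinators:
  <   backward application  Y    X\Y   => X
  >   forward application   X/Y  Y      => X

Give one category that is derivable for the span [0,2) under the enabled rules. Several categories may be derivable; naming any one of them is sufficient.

N

[0,3] S   <
  [0,2] N   >
    [0,1] "cat" : N/(PP/S)
    [1,2] "that" : PP/S
  [2,3] "the" : S\N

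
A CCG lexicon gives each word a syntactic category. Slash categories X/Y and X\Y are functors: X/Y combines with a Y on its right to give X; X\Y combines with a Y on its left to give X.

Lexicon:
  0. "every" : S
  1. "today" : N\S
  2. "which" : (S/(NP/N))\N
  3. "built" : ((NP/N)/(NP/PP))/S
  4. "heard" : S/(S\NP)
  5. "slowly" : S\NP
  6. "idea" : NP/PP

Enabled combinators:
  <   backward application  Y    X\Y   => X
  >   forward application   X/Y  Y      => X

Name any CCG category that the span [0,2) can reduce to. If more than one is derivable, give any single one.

N

[0,7] S   >
  [0,3] S/(NP/N)   <
    [0,2] N   <
      [0,1] "every" : S
      [1,2] "today" : N\S
    [2,3] "which" : (S/(NP/N))\N
  [3,7] NP/N   >
    [3,6] (NP/N)/(NP/PP)   >
      [3,4] "built" : ((NP/N)/(NP/PP))/S
      [4,6] S   >
        [4,5] "heard" : S/(S\NP)
        [5,6] "slowly" : S\NP
    [6,7] "idea" : NP/PP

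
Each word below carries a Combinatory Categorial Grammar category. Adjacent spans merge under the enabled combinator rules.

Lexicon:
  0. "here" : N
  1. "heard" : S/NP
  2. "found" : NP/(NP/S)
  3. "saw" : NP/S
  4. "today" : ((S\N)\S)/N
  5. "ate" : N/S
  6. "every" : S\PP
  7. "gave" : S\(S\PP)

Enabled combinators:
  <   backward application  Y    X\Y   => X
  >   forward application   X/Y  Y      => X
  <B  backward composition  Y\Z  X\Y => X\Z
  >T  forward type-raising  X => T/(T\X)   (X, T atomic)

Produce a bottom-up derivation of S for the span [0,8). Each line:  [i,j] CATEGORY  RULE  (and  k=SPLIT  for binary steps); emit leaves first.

[0,8] S   >
  [0,1] S/(S\N)   >T
    [0,1] "here" : N
  [1,8] S\N   <
    [1,4] S   >
      [1,2] "heard" : S/NP
      [2,4] NP   >
        [2,3] "found" : NP/(NP/S)
        [3,4] "saw" : NP/S
    [4,8] (S\N)\S   >
      [4,5] "today" : ((S\N)\S)/N
      [5,8] N   >
        [5,6] "ate" : N/S
        [6,8] S   <
          [6,7] "every" : S\PP
          [7,8] "gave" : S\(S\PP)

[0,1] N  lex  "here"
[0,1] S/(S\N)  >T
[1,2] S/NP  lex  "heard"
[2,3] NP/(NP/S)  lex  "found"
[3,4] NP/S  lex  "saw"
[2,4] NP  >  k=3
[1,4] S  >  k=2
[4,5] ((S\N)\S)/N  lex  "today"
[5,6] N/S  lex  "ate"
[6,7] S\PP  lex  "every"
[7,8] S\(S\PP)  lex  "gave"
[6,8] S  <  k=7
[5,8] N  >  k=6
[4,8] (S\N)\S  >  k=5
[1,8] S\N  <  k=4
[0,8] S  >  k=1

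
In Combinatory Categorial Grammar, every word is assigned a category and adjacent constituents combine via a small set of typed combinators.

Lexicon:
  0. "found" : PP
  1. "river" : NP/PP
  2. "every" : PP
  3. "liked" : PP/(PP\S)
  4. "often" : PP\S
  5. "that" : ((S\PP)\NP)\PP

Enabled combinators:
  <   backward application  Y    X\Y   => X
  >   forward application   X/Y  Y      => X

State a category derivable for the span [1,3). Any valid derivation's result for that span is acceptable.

NP

[0,6] S   <
  [0,1] "found" : PP
  [1,6] S\PP   <
    [1,3] NP   >
      [1,2] "river" : NP/PP
      [2,3] "every" : PP
    [3,6] (S\PP)\NP   <
      [3,5] PP   >
        [3,4] "liked" : PP/(PP\S)
        [4,5] "often" : PP\S
      [5,6] "that" : ((S\PP)\NP)\PP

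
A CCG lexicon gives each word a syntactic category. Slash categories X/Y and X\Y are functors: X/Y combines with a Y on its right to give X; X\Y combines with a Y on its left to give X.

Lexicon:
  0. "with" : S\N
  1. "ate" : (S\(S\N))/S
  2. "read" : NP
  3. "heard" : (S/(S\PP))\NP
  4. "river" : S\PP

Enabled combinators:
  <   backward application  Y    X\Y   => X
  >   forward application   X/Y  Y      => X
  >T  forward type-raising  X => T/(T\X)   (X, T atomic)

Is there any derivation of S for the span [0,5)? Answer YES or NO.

[0,5] S   <
  [0,1] "with" : S\N
  [1,5] S\(S\N)   >
    [1,2] "ate" : (S\(S\N))/S
    [2,5] S   >
      [2,4] S/(S\PP)   <
        [2,3] "read" : NP
        [3,4] "heard" : (S/(S\PP))\NP
      [4,5] "river" : S\PP

YES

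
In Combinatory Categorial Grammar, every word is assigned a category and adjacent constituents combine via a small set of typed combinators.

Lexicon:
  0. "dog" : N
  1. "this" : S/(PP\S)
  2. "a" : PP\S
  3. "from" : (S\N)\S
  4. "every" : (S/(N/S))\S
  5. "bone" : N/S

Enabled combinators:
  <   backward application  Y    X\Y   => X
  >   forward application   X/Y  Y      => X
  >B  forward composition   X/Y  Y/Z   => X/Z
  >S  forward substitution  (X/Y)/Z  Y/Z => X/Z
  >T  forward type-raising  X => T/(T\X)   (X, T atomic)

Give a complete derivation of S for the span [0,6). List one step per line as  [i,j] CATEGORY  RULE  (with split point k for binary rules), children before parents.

[0,1] N  lex  "dog"
[1,2] S/(PP\S)  lex  "this"
[2,3] PP\S  lex  "a"
[1,3] S  >  k=2
[3,4] (S\N)\S  lex  "from"
[1,4] S\N  <  k=3
[0,4] S  <  k=1
[4,5] (S/(N/S))\S  lex  "every"
[0,5] S/(N/S)  <  k=4
[5,6] N/S  lex  "bone"
[0,6] S  >  k=5

[0,6] S   >
  [0,5] S/(N/S)   <
    [0,4] S   <
      [0,1] "dog" : N
      [1,4] S\N   <
        [1,3] S   >
          [1,2] "this" : S/(PP\S)
          [2,3] "a" : PP\S
        [3,4] "from" : (S\N)\S
    [4,5] "every" : (S/(N/S))\S
  [5,6] "bone" : N/S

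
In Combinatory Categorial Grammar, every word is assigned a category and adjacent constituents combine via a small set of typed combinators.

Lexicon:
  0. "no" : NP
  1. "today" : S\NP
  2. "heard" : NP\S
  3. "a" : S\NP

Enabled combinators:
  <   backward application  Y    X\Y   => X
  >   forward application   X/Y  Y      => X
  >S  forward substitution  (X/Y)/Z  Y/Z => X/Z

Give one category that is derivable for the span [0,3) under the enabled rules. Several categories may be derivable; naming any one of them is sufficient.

[0,4] S   <
  [0,3] NP   <
    [0,2] S   <
      [0,1] "no" : NP
      [1,2] "today" : S\NP
    [2,3] "heard" : NP\S
  [3,4] "a" : S\NP

NP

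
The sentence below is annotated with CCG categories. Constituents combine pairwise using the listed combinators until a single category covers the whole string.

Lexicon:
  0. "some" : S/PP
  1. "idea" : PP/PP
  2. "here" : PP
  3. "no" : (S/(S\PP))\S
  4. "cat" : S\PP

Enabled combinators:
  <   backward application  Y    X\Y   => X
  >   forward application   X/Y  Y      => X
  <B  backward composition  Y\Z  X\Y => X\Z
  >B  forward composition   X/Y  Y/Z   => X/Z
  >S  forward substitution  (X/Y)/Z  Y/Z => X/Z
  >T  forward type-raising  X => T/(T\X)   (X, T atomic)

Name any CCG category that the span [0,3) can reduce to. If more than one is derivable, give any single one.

[0,5] S   >
  [0,4] S/(S\PP)   <
    [0,3] S   >
      [0,2] S/PP   >B
        [0,1] "some" : S/PP
        [1,2] "idea" : PP/PP
      [2,3] "here" : PP
    [3,4] "no" : (S/(S\PP))\S
  [4,5] "cat" : S\PP

S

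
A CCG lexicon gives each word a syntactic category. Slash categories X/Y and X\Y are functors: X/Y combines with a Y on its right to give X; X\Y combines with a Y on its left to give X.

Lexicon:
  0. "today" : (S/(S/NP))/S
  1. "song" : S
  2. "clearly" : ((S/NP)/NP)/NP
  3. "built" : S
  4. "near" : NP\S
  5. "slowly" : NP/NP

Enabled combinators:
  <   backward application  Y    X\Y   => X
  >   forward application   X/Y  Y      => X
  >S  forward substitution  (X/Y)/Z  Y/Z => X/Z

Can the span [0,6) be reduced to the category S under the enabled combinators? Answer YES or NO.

[0,6] S   >
  [0,2] S/(S/NP)   >
    [0,1] "today" : (S/(S/NP))/S
    [1,2] "song" : S
  [2,6] S/NP   >S
    [2,5] (S/NP)/NP   >
      [2,3] "clearly" : ((S/NP)/NP)/NP
      [3,5] NP   <
        [3,4] "built" : S
        [4,5] "near" : NP\S
    [5,6] "slowly" : NP/NP

YES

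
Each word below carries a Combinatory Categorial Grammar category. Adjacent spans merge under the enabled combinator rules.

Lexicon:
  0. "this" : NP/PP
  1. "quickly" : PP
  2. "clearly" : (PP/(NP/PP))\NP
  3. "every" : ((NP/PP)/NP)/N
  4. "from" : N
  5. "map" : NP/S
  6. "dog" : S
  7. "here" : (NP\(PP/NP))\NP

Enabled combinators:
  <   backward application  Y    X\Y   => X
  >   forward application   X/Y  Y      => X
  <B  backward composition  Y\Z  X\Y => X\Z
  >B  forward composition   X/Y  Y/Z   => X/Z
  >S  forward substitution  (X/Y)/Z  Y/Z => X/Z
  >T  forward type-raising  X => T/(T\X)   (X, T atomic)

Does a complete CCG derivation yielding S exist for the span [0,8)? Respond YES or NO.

NP/PP PP (PP/(NP/PP))\NP ((NP/PP)/NP)/N N NP/S S (NP\(PP/NP))\NP
CKY chart[0,8] = {N/(N\NP), NP, NP/(NP\NP), PP/(PP\NP), S/(S\NP)}; S ∉ chart

NO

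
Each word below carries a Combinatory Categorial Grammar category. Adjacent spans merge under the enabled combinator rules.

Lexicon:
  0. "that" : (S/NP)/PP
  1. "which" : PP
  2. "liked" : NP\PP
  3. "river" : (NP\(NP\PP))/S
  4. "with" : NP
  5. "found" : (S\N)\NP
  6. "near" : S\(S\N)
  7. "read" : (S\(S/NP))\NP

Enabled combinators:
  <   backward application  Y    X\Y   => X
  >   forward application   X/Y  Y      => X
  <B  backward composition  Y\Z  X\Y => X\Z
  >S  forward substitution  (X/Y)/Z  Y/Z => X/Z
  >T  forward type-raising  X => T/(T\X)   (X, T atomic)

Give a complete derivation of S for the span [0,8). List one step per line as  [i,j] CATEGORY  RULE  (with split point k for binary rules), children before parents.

[0,8] S   <
  [0,2] S/NP   >
    [0,1] "that" : (S/NP)/PP
    [1,2] "which" : PP
  [2,8] S\(S/NP)   <
    [2,7] NP   <
      [2,3] "liked" : NP\PP
      [3,7] NP\(NP\PP)   >
        [3,4] "river" : (NP\(NP\PP))/S
        [4,7] S   <
          [4,6] S\N   <
            [4,5] "with" : NP
            [5,6] "found" : (S\N)\NP
          [6,7] "near" : S\(S\N)
    [7,8] "read" : (S\(S/NP))\NP

[0,1] (S/NP)/PP  lex  "that"
[1,2] PP  lex  "which"
[0,2] S/NP  >  k=1
[2,3] NP\PP  lex  "liked"
[3,4] (NP\(NP\PP))/S  lex  "river"
[4,5] NP  lex  "with"
[5,6] (S\N)\NP  lex  "found"
[4,6] S\N  <  k=5
[6,7] S\(S\N)  lex  "near"
[4,7] S  <  k=6
[3,7] NP\(NP\PP)  >  k=4
[2,7] NP  <  k=3
[7,8] (S\(S/NP))\NP  lex  "read"
[2,8] S\(S/NP)  <  k=7
[0,8] S  <  k=2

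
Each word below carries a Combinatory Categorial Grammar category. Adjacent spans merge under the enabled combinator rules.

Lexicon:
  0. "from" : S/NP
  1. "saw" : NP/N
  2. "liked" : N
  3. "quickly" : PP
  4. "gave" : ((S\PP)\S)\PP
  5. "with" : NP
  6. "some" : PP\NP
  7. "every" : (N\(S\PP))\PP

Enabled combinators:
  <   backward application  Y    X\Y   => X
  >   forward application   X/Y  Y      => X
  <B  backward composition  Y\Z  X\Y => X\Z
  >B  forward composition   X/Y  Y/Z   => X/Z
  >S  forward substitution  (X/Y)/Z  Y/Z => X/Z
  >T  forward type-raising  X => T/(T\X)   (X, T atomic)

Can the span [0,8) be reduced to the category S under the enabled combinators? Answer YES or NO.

S/NP NP/N N PP ((S\PP)\S)\PP NP PP\NP (N\(S\PP))\PP
CKY chart[0,8] = {N, N/(N\N), NP/(NP\N), PP/(PP\N), S/(S\N)}; S ∉ chart

NO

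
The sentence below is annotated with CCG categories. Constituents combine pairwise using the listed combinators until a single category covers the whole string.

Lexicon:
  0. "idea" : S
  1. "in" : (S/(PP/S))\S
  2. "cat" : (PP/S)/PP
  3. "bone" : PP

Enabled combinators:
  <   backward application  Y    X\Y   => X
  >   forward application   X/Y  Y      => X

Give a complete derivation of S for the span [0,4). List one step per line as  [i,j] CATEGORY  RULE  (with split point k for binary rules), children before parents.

[0,4] S   >
  [0,2] S/(PP/S)   <
    [0,1] "idea" : S
    [1,2] "in" : (S/(PP/S))\S
  [2,4] PP/S   >
    [2,3] "cat" : (PP/S)/PP
    [3,4] "bone" : PP

[0,1] S  lex  "idea"
[1,2] (S/(PP/S))\S  lex  "in"
[0,2] S/(PP/S)  <  k=1
[2,3] (PP/S)/PP  lex  "cat"
[3,4] PP  lex  "bone"
[2,4] PP/S  >  k=3
[0,4] S  >  k=2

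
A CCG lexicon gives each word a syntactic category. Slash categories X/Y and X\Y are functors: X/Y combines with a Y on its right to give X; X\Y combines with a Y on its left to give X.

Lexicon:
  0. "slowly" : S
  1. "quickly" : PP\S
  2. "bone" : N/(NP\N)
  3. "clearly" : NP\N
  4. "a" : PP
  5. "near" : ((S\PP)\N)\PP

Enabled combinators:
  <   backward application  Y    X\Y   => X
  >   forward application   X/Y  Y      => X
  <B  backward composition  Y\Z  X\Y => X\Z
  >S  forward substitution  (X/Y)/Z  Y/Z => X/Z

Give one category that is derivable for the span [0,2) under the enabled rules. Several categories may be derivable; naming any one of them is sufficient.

PP

[0,6] S   <
  [0,2] PP   <
    [0,1] "slowly" : S
    [1,2] "quickly" : PP\S
  [2,6] S\PP   <
    [2,4] N   >
      [2,3] "bone" : N/(NP\N)
      [3,4] "clearly" : NP\N
    [4,6] (S\PP)\N   <
      [4,5] "a" : PP
      [5,6] "near" : ((S\PP)\N)\PP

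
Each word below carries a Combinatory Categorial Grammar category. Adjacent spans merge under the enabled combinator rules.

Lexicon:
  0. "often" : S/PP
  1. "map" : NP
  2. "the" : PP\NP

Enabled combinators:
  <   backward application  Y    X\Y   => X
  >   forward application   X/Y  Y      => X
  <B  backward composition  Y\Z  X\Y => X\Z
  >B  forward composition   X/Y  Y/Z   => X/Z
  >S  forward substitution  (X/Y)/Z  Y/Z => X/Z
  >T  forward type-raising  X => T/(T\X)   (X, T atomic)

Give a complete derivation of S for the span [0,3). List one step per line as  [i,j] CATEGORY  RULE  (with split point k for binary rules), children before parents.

[0,1] S/PP  lex  "often"
[1,2] NP  lex  "map"
[1,2] PP/(PP\NP)  >T
[2,3] PP\NP  lex  "the"
[1,3] PP  >  k=2
[0,3] S  >  k=1

[0,3] S   >
  [0,1] "often" : S/PP
  [1,3] PP   >
    [1,2] PP/(PP\NP)   >T
      [1,2] "map" : NP
    [2,3] "the" : PP\NP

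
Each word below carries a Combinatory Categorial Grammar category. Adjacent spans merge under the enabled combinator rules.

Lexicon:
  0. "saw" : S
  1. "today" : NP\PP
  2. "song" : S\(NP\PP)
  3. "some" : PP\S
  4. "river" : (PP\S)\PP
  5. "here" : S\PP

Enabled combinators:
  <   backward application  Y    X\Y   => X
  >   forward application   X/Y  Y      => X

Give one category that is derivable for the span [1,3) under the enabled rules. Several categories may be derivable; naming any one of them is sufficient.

[0,6] S   <
  [0,5] PP   <
    [0,1] "saw" : S
    [1,5] PP\S   <
      [1,4] PP   <
        [1,3] S   <
          [1,2] "today" : NP\PP
          [2,3] "song" : S\(NP\PP)
        [3,4] "some" : PP\S
      [4,5] "river" : (PP\S)\PP
  [5,6] "here" : S\PP

S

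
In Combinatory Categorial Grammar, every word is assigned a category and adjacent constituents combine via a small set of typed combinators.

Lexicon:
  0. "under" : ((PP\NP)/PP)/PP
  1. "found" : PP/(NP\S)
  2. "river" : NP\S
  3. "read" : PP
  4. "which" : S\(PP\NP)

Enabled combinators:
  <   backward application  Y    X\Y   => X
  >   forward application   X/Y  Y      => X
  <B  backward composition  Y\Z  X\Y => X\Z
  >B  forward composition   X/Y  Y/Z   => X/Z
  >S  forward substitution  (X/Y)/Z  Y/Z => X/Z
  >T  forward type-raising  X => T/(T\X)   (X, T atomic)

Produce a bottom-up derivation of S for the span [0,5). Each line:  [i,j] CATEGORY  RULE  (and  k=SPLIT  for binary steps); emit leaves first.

[0,1] ((PP\NP)/PP)/PP  lex  "under"
[1,2] PP/(NP\S)  lex  "found"
[2,3] NP\S  lex  "river"
[1,3] PP  >  k=2
[0,3] (PP\NP)/PP  >  k=1
[3,4] PP  lex  "read"
[0,4] PP\NP  >  k=3
[4,5] S\(PP\NP)  lex  "which"
[0,5] S  <  k=4

[0,5] S   <
  [0,4] PP\NP   >
    [0,3] (PP\NP)/PP   >
      [0,1] "under" : ((PP\NP)/PP)/PP
      [1,3] PP   >
        [1,2] "found" : PP/(NP\S)
        [2,3] "river" : NP\S
    [3,4] "read" : PP
  [4,5] "which" : S\(PP\NP)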